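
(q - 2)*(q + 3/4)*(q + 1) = q^3 - q^2/4 - 11*q/4 - 3/2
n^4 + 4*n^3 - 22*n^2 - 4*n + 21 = (n - 3)*(n - 1)*(n + 1)*(n + 7)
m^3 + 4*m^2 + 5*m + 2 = (m + 1)^2*(m + 2)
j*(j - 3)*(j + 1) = j^3 - 2*j^2 - 3*j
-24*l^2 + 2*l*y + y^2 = (-4*l + y)*(6*l + y)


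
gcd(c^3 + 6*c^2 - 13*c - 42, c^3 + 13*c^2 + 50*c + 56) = c^2 + 9*c + 14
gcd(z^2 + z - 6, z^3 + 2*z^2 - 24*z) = 1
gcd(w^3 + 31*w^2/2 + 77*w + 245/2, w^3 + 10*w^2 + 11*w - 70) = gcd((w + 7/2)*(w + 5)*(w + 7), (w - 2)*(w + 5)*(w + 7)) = w^2 + 12*w + 35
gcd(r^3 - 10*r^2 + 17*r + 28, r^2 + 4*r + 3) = r + 1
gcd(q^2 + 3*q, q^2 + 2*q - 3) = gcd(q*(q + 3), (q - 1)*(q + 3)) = q + 3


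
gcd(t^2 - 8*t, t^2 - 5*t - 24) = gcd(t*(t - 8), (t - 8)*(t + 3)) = t - 8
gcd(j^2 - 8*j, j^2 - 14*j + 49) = 1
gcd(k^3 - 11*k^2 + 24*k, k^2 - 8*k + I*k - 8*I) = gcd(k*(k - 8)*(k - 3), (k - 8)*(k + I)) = k - 8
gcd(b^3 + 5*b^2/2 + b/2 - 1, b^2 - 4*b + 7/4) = b - 1/2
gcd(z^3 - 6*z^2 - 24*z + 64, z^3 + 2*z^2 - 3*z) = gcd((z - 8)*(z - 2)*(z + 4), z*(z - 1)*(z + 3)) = 1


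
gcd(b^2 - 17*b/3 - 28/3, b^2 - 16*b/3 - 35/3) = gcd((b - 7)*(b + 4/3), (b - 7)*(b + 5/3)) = b - 7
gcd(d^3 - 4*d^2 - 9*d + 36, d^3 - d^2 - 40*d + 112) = d - 4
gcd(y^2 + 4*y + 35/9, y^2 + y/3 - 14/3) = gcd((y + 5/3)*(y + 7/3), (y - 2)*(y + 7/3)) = y + 7/3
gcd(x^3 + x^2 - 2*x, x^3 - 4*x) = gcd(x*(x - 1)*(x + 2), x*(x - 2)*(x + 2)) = x^2 + 2*x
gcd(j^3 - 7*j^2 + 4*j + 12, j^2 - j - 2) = j^2 - j - 2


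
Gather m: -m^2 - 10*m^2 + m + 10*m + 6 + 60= -11*m^2 + 11*m + 66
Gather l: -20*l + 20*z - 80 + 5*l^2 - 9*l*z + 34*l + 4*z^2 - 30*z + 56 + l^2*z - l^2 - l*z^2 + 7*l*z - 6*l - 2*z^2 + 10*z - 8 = l^2*(z + 4) + l*(-z^2 - 2*z + 8) + 2*z^2 - 32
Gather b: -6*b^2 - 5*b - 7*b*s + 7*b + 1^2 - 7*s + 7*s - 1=-6*b^2 + b*(2 - 7*s)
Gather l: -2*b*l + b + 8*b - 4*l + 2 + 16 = 9*b + l*(-2*b - 4) + 18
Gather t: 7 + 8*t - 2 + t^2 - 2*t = t^2 + 6*t + 5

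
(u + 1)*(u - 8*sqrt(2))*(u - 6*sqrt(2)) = u^3 - 14*sqrt(2)*u^2 + u^2 - 14*sqrt(2)*u + 96*u + 96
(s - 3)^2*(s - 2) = s^3 - 8*s^2 + 21*s - 18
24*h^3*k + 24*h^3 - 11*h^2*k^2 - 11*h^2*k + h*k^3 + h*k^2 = (-8*h + k)*(-3*h + k)*(h*k + h)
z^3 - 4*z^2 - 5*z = z*(z - 5)*(z + 1)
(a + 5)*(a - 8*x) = a^2 - 8*a*x + 5*a - 40*x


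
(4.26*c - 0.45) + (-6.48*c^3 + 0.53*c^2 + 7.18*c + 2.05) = -6.48*c^3 + 0.53*c^2 + 11.44*c + 1.6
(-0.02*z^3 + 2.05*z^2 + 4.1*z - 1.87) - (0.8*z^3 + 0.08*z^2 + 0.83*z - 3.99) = -0.82*z^3 + 1.97*z^2 + 3.27*z + 2.12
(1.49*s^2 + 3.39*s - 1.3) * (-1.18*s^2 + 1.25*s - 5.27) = -1.7582*s^4 - 2.1377*s^3 - 2.0808*s^2 - 19.4903*s + 6.851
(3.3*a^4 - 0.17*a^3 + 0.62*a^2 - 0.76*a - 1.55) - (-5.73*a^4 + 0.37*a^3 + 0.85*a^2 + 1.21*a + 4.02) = 9.03*a^4 - 0.54*a^3 - 0.23*a^2 - 1.97*a - 5.57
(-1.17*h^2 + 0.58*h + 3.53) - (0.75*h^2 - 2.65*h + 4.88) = -1.92*h^2 + 3.23*h - 1.35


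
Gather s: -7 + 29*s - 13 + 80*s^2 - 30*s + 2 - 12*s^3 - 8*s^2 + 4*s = -12*s^3 + 72*s^2 + 3*s - 18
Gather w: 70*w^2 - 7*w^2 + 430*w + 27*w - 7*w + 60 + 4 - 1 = 63*w^2 + 450*w + 63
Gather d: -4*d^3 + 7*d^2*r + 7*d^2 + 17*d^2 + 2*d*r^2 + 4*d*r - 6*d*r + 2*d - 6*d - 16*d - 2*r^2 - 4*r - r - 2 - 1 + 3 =-4*d^3 + d^2*(7*r + 24) + d*(2*r^2 - 2*r - 20) - 2*r^2 - 5*r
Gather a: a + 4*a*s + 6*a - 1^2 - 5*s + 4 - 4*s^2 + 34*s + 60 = a*(4*s + 7) - 4*s^2 + 29*s + 63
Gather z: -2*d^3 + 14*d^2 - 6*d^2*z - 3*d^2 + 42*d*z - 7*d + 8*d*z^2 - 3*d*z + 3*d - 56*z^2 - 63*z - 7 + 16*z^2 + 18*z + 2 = -2*d^3 + 11*d^2 - 4*d + z^2*(8*d - 40) + z*(-6*d^2 + 39*d - 45) - 5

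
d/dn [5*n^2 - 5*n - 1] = 10*n - 5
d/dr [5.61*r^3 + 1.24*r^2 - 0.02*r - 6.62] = 16.83*r^2 + 2.48*r - 0.02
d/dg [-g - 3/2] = -1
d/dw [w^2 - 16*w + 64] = 2*w - 16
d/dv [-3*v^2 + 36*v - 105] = 36 - 6*v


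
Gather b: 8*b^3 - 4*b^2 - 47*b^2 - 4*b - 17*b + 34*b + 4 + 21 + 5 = 8*b^3 - 51*b^2 + 13*b + 30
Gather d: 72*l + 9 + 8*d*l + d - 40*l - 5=d*(8*l + 1) + 32*l + 4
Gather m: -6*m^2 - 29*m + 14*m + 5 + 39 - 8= -6*m^2 - 15*m + 36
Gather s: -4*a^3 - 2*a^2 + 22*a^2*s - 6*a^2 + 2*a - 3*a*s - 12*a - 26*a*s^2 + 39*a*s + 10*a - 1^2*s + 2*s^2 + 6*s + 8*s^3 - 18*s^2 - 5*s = -4*a^3 - 8*a^2 + 8*s^3 + s^2*(-26*a - 16) + s*(22*a^2 + 36*a)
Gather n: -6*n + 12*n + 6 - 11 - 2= 6*n - 7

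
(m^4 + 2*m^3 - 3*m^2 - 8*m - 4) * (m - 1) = m^5 + m^4 - 5*m^3 - 5*m^2 + 4*m + 4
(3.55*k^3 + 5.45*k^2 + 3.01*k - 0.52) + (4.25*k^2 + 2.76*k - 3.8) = 3.55*k^3 + 9.7*k^2 + 5.77*k - 4.32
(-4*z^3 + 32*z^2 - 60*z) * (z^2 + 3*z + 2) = -4*z^5 + 20*z^4 + 28*z^3 - 116*z^2 - 120*z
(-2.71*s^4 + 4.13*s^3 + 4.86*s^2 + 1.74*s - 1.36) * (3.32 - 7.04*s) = 19.0784*s^5 - 38.0724*s^4 - 20.5028*s^3 + 3.8856*s^2 + 15.3512*s - 4.5152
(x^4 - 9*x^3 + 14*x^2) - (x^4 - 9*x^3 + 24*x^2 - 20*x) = -10*x^2 + 20*x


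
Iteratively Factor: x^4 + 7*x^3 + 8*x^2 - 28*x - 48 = (x - 2)*(x^3 + 9*x^2 + 26*x + 24) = (x - 2)*(x + 2)*(x^2 + 7*x + 12) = (x - 2)*(x + 2)*(x + 4)*(x + 3)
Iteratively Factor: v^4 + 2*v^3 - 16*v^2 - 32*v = (v + 2)*(v^3 - 16*v) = v*(v + 2)*(v^2 - 16) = v*(v - 4)*(v + 2)*(v + 4)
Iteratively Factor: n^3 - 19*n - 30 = (n + 2)*(n^2 - 2*n - 15) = (n + 2)*(n + 3)*(n - 5)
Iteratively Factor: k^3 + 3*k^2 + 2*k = (k + 1)*(k^2 + 2*k) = k*(k + 1)*(k + 2)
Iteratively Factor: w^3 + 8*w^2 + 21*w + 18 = (w + 2)*(w^2 + 6*w + 9) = (w + 2)*(w + 3)*(w + 3)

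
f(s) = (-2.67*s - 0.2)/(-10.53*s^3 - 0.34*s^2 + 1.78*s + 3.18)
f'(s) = (-2.67*s - 0.2)*(31.59*s^2 + 0.68*s - 1.78)/(-10.53*s^3 - 0.34*s^2 + 1.78*s + 3.18)^2 - 2.67/(-10.53*s^3 - 0.34*s^2 + 1.78*s + 3.18)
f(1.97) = 0.07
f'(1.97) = -0.08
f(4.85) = 0.01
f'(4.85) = -0.00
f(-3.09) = 0.03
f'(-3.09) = 0.02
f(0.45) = -0.47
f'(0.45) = -1.70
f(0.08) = -0.12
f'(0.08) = -0.75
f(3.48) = 0.02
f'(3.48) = -0.01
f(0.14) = -0.17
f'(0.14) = -0.73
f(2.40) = 0.05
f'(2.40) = -0.04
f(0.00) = -0.06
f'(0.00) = -0.80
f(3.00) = 0.03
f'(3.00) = -0.02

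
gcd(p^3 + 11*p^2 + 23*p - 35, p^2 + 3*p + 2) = 1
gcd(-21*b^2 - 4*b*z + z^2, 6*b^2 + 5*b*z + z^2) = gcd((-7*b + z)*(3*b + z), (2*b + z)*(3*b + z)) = 3*b + z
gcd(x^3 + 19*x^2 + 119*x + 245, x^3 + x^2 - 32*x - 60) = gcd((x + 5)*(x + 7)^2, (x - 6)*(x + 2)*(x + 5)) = x + 5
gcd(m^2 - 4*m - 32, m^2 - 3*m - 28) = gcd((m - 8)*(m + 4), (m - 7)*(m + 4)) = m + 4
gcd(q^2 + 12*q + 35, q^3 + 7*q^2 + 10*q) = q + 5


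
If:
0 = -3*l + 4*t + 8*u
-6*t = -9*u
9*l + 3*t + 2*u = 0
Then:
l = 0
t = 0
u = 0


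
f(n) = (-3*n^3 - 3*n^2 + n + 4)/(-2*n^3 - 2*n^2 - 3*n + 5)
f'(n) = (-9*n^2 - 6*n + 1)/(-2*n^3 - 2*n^2 - 3*n + 5) + (6*n^2 + 4*n + 3)*(-3*n^3 - 3*n^2 + n + 4)/(-2*n^3 - 2*n^2 - 3*n + 5)^2 = (22*n^3 - 10*n^2 - 14*n + 17)/(4*n^6 + 8*n^5 + 16*n^4 - 8*n^3 - 11*n^2 - 30*n + 25)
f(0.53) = 1.27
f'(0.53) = 1.54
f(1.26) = 0.92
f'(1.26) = 0.78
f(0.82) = 12.42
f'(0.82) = 1277.97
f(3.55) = 1.37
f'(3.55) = 0.06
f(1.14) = 0.80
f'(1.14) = 1.30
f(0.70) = 1.78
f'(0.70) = 6.47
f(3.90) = 1.38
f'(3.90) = 0.05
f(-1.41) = 0.46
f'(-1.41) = -0.38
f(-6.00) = 1.40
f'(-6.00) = -0.03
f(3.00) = 1.33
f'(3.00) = 0.08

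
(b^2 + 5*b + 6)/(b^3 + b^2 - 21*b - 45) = (b + 2)/(b^2 - 2*b - 15)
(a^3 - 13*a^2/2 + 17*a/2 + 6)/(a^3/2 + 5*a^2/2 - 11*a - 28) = (2*a^2 - 5*a - 3)/(a^2 + 9*a + 14)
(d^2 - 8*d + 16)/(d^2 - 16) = (d - 4)/(d + 4)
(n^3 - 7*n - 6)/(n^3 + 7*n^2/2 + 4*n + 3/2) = 2*(n^2 - n - 6)/(2*n^2 + 5*n + 3)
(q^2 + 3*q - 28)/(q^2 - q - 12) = (q + 7)/(q + 3)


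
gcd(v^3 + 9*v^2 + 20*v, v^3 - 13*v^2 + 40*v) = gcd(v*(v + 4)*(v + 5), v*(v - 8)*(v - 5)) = v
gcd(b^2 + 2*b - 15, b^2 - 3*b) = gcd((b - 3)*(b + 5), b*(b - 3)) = b - 3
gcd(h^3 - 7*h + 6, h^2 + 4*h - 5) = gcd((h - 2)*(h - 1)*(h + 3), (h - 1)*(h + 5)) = h - 1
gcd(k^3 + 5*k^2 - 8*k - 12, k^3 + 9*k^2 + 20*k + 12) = k^2 + 7*k + 6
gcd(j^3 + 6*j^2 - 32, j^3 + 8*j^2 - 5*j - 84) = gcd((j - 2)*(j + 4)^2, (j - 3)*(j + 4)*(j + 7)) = j + 4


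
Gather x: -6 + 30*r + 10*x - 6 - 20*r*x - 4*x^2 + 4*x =30*r - 4*x^2 + x*(14 - 20*r) - 12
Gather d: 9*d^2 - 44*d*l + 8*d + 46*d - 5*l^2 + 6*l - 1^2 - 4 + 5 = 9*d^2 + d*(54 - 44*l) - 5*l^2 + 6*l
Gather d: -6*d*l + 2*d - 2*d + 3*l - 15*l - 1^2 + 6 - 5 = -6*d*l - 12*l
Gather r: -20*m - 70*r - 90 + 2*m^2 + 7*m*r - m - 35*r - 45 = 2*m^2 - 21*m + r*(7*m - 105) - 135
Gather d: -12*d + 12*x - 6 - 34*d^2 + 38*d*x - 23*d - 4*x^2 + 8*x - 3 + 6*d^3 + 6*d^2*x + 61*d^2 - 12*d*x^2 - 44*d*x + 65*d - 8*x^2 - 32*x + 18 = 6*d^3 + d^2*(6*x + 27) + d*(-12*x^2 - 6*x + 30) - 12*x^2 - 12*x + 9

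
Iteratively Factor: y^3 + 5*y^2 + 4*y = (y + 1)*(y^2 + 4*y) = y*(y + 1)*(y + 4)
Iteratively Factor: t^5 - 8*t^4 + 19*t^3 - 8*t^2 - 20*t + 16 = (t + 1)*(t^4 - 9*t^3 + 28*t^2 - 36*t + 16) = (t - 1)*(t + 1)*(t^3 - 8*t^2 + 20*t - 16) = (t - 4)*(t - 1)*(t + 1)*(t^2 - 4*t + 4) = (t - 4)*(t - 2)*(t - 1)*(t + 1)*(t - 2)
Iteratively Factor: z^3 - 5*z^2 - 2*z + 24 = (z + 2)*(z^2 - 7*z + 12) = (z - 4)*(z + 2)*(z - 3)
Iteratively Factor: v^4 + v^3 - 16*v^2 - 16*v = (v + 1)*(v^3 - 16*v) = (v - 4)*(v + 1)*(v^2 + 4*v) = (v - 4)*(v + 1)*(v + 4)*(v)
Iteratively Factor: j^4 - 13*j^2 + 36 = (j + 3)*(j^3 - 3*j^2 - 4*j + 12) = (j + 2)*(j + 3)*(j^2 - 5*j + 6) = (j - 2)*(j + 2)*(j + 3)*(j - 3)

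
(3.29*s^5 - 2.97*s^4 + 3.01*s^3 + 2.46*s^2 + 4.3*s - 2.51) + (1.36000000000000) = 3.29*s^5 - 2.97*s^4 + 3.01*s^3 + 2.46*s^2 + 4.3*s - 1.15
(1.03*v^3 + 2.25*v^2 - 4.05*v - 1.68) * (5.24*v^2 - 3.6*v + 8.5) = 5.3972*v^5 + 8.082*v^4 - 20.567*v^3 + 24.9018*v^2 - 28.377*v - 14.28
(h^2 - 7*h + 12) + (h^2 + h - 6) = 2*h^2 - 6*h + 6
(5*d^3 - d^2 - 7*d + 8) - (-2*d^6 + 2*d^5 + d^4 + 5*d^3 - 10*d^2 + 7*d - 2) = 2*d^6 - 2*d^5 - d^4 + 9*d^2 - 14*d + 10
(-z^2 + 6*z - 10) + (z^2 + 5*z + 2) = 11*z - 8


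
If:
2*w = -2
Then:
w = -1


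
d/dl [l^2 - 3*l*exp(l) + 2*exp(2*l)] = -3*l*exp(l) + 2*l + 4*exp(2*l) - 3*exp(l)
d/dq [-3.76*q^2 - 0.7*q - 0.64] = -7.52*q - 0.7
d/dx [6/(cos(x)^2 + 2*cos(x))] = 12*(sin(x)/cos(x)^2 + tan(x))/(cos(x) + 2)^2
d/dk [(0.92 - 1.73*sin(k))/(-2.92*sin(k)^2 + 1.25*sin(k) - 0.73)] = (-5.0516*sin(k)^2 + 5.3728*sin(k) + 0.1129)*cos(k)/(8.5264*sin(k)^4 - 7.3*sin(k)^3 + 5.8257*sin(k)^2 - 1.825*sin(k) + 0.5329)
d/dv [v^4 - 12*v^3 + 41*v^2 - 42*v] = 4*v^3 - 36*v^2 + 82*v - 42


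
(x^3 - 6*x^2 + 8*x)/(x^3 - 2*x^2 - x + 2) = x*(x - 4)/(x^2 - 1)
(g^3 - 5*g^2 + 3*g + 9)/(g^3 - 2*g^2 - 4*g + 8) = (g^3 - 5*g^2 + 3*g + 9)/(g^3 - 2*g^2 - 4*g + 8)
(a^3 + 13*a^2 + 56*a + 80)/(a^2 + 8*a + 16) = a + 5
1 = 1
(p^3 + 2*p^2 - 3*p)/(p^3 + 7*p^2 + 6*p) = (p^2 + 2*p - 3)/(p^2 + 7*p + 6)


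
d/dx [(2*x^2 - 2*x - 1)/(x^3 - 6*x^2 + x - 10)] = (-2*x^4 + 4*x^3 - 7*x^2 - 52*x + 21)/(x^6 - 12*x^5 + 38*x^4 - 32*x^3 + 121*x^2 - 20*x + 100)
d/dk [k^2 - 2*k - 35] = 2*k - 2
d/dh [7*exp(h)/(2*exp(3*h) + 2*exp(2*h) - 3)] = 7*(-2*(3*exp(h) + 2)*exp(2*h) + 2*exp(3*h) + 2*exp(2*h) - 3)*exp(h)/(2*exp(3*h) + 2*exp(2*h) - 3)^2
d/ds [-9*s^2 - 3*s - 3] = -18*s - 3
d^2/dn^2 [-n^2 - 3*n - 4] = -2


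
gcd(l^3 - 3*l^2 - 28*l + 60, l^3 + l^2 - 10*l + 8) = l - 2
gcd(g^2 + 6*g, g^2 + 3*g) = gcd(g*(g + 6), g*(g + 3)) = g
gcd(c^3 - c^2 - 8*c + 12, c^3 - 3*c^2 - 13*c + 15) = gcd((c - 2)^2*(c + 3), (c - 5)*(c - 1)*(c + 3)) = c + 3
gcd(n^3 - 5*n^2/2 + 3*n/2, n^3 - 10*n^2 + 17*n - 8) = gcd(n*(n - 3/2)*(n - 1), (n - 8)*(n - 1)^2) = n - 1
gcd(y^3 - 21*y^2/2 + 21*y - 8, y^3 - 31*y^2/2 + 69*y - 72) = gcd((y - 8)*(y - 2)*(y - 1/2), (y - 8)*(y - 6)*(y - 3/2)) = y - 8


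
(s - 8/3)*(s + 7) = s^2 + 13*s/3 - 56/3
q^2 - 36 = (q - 6)*(q + 6)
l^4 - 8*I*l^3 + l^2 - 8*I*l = l*(l - 8*I)*(l - I)*(l + I)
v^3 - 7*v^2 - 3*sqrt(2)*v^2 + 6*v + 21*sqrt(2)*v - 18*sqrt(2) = (v - 6)*(v - 1)*(v - 3*sqrt(2))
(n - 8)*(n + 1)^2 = n^3 - 6*n^2 - 15*n - 8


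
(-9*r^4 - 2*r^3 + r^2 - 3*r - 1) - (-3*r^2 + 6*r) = -9*r^4 - 2*r^3 + 4*r^2 - 9*r - 1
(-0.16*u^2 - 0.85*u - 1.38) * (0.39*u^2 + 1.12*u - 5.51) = -0.0624*u^4 - 0.5107*u^3 - 0.6086*u^2 + 3.1379*u + 7.6038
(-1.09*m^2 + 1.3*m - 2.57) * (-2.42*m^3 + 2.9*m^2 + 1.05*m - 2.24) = 2.6378*m^5 - 6.307*m^4 + 8.8449*m^3 - 3.6464*m^2 - 5.6105*m + 5.7568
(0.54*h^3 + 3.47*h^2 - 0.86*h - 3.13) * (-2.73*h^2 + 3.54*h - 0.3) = -1.4742*h^5 - 7.5615*h^4 + 14.4696*h^3 + 4.4595*h^2 - 10.8222*h + 0.939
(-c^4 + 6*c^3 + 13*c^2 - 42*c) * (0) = 0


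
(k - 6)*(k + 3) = k^2 - 3*k - 18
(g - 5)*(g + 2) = g^2 - 3*g - 10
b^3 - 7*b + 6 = (b - 2)*(b - 1)*(b + 3)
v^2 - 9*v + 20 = (v - 5)*(v - 4)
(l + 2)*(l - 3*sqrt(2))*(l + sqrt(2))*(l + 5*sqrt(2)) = l^4 + 2*l^3 + 3*sqrt(2)*l^3 - 26*l^2 + 6*sqrt(2)*l^2 - 52*l - 30*sqrt(2)*l - 60*sqrt(2)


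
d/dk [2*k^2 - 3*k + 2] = 4*k - 3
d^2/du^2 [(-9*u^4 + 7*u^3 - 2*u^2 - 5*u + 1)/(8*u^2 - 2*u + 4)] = (-144*u^6 + 108*u^5 - 243*u^4 + 7*u^3 - 162*u^2 + 192*u - 25)/(64*u^6 - 48*u^5 + 108*u^4 - 49*u^3 + 54*u^2 - 12*u + 8)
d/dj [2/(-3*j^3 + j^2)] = 2*(9*j - 2)/(j^3*(3*j - 1)^2)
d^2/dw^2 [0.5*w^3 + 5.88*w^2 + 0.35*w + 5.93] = 3.0*w + 11.76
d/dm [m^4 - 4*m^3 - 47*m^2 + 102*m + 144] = 4*m^3 - 12*m^2 - 94*m + 102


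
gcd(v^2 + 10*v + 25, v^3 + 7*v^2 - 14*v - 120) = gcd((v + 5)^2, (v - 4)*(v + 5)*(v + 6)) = v + 5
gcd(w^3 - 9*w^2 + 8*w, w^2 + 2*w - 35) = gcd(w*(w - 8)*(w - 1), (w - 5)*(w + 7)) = 1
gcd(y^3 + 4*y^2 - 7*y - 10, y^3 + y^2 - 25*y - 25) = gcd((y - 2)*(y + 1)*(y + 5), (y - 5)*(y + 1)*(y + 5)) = y^2 + 6*y + 5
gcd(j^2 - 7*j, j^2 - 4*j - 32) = 1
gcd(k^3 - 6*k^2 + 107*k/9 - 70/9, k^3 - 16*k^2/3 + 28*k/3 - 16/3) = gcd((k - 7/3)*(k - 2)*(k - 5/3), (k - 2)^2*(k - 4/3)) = k - 2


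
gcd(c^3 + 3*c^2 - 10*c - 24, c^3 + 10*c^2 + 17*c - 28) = c + 4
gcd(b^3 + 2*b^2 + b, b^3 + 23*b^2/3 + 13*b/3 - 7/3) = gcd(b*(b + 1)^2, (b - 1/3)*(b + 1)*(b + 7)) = b + 1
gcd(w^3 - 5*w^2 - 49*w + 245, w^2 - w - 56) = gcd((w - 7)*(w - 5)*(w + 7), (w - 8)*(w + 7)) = w + 7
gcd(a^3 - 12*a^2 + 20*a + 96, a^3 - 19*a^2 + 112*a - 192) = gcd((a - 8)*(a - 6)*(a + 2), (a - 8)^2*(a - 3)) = a - 8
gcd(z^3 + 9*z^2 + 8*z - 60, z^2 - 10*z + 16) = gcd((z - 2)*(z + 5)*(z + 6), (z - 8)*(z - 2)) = z - 2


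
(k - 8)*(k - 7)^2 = k^3 - 22*k^2 + 161*k - 392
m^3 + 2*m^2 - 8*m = m*(m - 2)*(m + 4)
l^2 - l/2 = l*(l - 1/2)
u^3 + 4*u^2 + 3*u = u*(u + 1)*(u + 3)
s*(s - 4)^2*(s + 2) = s^4 - 6*s^3 + 32*s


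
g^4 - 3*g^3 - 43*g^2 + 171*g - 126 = (g - 6)*(g - 3)*(g - 1)*(g + 7)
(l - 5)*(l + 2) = l^2 - 3*l - 10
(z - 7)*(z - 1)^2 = z^3 - 9*z^2 + 15*z - 7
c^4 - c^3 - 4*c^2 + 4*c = c*(c - 2)*(c - 1)*(c + 2)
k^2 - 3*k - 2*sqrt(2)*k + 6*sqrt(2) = (k - 3)*(k - 2*sqrt(2))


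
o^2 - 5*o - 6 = (o - 6)*(o + 1)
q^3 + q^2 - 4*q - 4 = (q - 2)*(q + 1)*(q + 2)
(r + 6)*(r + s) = r^2 + r*s + 6*r + 6*s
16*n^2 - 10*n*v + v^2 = (-8*n + v)*(-2*n + v)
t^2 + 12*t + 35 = (t + 5)*(t + 7)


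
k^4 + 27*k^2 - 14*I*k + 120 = (k - 4*I)*(k - 3*I)*(k + 2*I)*(k + 5*I)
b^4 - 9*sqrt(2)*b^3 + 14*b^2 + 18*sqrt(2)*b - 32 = (b - 8*sqrt(2))*(b - sqrt(2))^2*(b + sqrt(2))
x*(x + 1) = x^2 + x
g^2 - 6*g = g*(g - 6)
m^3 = m^3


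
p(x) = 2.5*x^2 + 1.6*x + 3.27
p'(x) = 5.0*x + 1.6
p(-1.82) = 8.64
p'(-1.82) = -7.50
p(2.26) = 19.66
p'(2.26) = 12.90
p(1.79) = 14.14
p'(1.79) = 10.55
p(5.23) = 80.02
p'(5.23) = 27.75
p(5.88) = 99.11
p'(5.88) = 31.00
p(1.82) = 14.46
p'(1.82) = 10.70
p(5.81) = 96.96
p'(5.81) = 30.65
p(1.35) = 9.99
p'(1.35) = 8.35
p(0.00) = 3.27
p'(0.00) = 1.60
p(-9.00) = 191.37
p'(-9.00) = -43.40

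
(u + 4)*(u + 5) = u^2 + 9*u + 20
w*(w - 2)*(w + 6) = w^3 + 4*w^2 - 12*w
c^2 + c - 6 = (c - 2)*(c + 3)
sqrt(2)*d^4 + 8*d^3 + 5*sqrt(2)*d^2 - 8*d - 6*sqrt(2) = (d - 1)*(d + sqrt(2))*(d + 3*sqrt(2))*(sqrt(2)*d + sqrt(2))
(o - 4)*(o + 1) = o^2 - 3*o - 4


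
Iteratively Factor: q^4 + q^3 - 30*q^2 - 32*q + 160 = (q - 5)*(q^3 + 6*q^2 - 32) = (q - 5)*(q + 4)*(q^2 + 2*q - 8) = (q - 5)*(q - 2)*(q + 4)*(q + 4)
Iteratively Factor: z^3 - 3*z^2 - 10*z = (z + 2)*(z^2 - 5*z) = (z - 5)*(z + 2)*(z)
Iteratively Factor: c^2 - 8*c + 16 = (c - 4)*(c - 4)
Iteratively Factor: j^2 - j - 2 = (j - 2)*(j + 1)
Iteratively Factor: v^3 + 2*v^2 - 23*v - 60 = (v - 5)*(v^2 + 7*v + 12) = (v - 5)*(v + 3)*(v + 4)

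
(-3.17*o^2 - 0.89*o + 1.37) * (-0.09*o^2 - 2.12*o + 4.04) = 0.2853*o^4 + 6.8005*o^3 - 11.0433*o^2 - 6.5*o + 5.5348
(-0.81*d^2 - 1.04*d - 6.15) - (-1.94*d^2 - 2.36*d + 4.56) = 1.13*d^2 + 1.32*d - 10.71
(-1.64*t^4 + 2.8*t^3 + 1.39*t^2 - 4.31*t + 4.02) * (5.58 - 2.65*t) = 4.346*t^5 - 16.5712*t^4 + 11.9405*t^3 + 19.1777*t^2 - 34.7028*t + 22.4316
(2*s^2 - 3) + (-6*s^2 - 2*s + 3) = -4*s^2 - 2*s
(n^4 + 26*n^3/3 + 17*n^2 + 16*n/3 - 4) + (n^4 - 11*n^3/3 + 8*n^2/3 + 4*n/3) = 2*n^4 + 5*n^3 + 59*n^2/3 + 20*n/3 - 4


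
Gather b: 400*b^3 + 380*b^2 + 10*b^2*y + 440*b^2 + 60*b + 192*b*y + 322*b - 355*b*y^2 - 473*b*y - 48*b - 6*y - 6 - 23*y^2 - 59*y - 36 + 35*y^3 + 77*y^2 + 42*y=400*b^3 + b^2*(10*y + 820) + b*(-355*y^2 - 281*y + 334) + 35*y^3 + 54*y^2 - 23*y - 42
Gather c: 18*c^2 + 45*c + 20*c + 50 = 18*c^2 + 65*c + 50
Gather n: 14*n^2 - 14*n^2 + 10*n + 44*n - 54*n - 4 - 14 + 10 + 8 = 0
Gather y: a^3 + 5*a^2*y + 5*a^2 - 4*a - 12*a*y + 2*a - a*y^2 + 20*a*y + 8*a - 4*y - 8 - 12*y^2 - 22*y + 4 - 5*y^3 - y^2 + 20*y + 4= a^3 + 5*a^2 + 6*a - 5*y^3 + y^2*(-a - 13) + y*(5*a^2 + 8*a - 6)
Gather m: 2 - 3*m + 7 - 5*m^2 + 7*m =-5*m^2 + 4*m + 9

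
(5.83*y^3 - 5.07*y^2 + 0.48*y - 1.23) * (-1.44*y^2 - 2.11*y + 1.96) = -8.3952*y^5 - 5.0005*y^4 + 21.4333*y^3 - 9.1788*y^2 + 3.5361*y - 2.4108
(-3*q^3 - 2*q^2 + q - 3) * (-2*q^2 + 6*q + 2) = 6*q^5 - 14*q^4 - 20*q^3 + 8*q^2 - 16*q - 6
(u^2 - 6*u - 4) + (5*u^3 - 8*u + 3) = 5*u^3 + u^2 - 14*u - 1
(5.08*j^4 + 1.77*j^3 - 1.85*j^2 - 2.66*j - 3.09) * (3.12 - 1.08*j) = -5.4864*j^5 + 13.938*j^4 + 7.5204*j^3 - 2.8992*j^2 - 4.962*j - 9.6408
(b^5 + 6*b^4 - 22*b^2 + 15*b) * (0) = 0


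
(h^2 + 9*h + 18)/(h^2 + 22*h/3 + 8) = 3*(h + 3)/(3*h + 4)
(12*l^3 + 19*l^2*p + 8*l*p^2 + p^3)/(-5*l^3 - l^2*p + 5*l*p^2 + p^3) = (12*l^2 + 7*l*p + p^2)/(-5*l^2 + 4*l*p + p^2)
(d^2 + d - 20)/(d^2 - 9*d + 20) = (d + 5)/(d - 5)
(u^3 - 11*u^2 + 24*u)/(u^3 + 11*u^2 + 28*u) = (u^2 - 11*u + 24)/(u^2 + 11*u + 28)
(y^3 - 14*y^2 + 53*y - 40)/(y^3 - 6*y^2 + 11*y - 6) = (y^2 - 13*y + 40)/(y^2 - 5*y + 6)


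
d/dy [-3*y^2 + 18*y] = 18 - 6*y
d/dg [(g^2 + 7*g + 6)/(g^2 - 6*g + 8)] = (-13*g^2 + 4*g + 92)/(g^4 - 12*g^3 + 52*g^2 - 96*g + 64)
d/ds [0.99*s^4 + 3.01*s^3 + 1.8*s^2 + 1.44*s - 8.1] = 3.96*s^3 + 9.03*s^2 + 3.6*s + 1.44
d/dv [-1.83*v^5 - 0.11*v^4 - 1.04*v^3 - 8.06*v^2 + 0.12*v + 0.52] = -9.15*v^4 - 0.44*v^3 - 3.12*v^2 - 16.12*v + 0.12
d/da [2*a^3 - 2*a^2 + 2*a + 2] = 6*a^2 - 4*a + 2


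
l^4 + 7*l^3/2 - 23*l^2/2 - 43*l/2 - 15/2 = (l - 3)*(l + 1/2)*(l + 1)*(l + 5)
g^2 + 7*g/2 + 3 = (g + 3/2)*(g + 2)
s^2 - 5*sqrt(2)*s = s*(s - 5*sqrt(2))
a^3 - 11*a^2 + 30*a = a*(a - 6)*(a - 5)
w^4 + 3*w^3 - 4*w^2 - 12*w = w*(w - 2)*(w + 2)*(w + 3)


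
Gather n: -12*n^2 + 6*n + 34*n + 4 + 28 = -12*n^2 + 40*n + 32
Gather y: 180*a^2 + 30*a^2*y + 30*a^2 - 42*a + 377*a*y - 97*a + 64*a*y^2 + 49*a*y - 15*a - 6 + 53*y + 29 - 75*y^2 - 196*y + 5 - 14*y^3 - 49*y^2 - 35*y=210*a^2 - 154*a - 14*y^3 + y^2*(64*a - 124) + y*(30*a^2 + 426*a - 178) + 28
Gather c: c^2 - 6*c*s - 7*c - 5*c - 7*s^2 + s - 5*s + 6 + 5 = c^2 + c*(-6*s - 12) - 7*s^2 - 4*s + 11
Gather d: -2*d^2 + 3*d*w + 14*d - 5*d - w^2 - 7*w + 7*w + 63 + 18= -2*d^2 + d*(3*w + 9) - w^2 + 81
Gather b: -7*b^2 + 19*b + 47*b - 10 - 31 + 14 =-7*b^2 + 66*b - 27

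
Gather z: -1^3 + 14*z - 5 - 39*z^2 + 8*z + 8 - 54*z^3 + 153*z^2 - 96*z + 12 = -54*z^3 + 114*z^2 - 74*z + 14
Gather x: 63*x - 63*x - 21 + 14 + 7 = 0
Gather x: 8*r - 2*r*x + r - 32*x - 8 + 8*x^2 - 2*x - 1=9*r + 8*x^2 + x*(-2*r - 34) - 9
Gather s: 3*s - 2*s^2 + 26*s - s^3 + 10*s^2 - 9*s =-s^3 + 8*s^2 + 20*s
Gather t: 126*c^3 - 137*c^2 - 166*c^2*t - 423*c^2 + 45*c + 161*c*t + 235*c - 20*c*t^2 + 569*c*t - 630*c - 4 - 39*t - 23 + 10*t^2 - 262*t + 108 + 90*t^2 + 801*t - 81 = 126*c^3 - 560*c^2 - 350*c + t^2*(100 - 20*c) + t*(-166*c^2 + 730*c + 500)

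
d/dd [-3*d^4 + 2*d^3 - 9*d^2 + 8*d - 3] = -12*d^3 + 6*d^2 - 18*d + 8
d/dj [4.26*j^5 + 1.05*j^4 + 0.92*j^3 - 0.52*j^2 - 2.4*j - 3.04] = 21.3*j^4 + 4.2*j^3 + 2.76*j^2 - 1.04*j - 2.4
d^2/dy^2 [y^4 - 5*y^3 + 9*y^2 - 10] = 12*y^2 - 30*y + 18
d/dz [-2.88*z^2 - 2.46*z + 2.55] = -5.76*z - 2.46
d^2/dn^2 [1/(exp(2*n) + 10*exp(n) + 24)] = 2*(4*(exp(n) + 5)^2*exp(n) - (2*exp(n) + 5)*(exp(2*n) + 10*exp(n) + 24))*exp(n)/(exp(2*n) + 10*exp(n) + 24)^3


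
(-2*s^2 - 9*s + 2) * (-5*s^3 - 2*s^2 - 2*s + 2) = 10*s^5 + 49*s^4 + 12*s^3 + 10*s^2 - 22*s + 4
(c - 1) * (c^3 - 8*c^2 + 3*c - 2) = c^4 - 9*c^3 + 11*c^2 - 5*c + 2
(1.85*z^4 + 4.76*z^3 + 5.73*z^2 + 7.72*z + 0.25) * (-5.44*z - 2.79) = -10.064*z^5 - 31.0559*z^4 - 44.4516*z^3 - 57.9835*z^2 - 22.8988*z - 0.6975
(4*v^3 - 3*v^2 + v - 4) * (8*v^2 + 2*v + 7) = 32*v^5 - 16*v^4 + 30*v^3 - 51*v^2 - v - 28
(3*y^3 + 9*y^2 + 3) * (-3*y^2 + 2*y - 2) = -9*y^5 - 21*y^4 + 12*y^3 - 27*y^2 + 6*y - 6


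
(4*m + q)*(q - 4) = 4*m*q - 16*m + q^2 - 4*q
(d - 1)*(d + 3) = d^2 + 2*d - 3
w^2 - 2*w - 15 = (w - 5)*(w + 3)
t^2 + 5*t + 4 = (t + 1)*(t + 4)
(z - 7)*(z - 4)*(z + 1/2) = z^3 - 21*z^2/2 + 45*z/2 + 14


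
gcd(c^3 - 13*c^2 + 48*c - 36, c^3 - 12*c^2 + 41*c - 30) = c^2 - 7*c + 6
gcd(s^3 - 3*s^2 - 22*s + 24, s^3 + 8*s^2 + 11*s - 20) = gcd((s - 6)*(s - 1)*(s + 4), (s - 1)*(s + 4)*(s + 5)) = s^2 + 3*s - 4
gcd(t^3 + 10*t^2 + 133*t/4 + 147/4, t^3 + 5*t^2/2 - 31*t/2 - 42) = t^2 + 13*t/2 + 21/2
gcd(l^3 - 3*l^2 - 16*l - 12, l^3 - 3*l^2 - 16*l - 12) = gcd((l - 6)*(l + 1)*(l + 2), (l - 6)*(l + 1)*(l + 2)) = l^3 - 3*l^2 - 16*l - 12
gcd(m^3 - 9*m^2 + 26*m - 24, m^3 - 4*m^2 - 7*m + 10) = 1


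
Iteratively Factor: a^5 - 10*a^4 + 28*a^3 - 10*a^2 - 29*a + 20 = (a - 1)*(a^4 - 9*a^3 + 19*a^2 + 9*a - 20) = (a - 1)^2*(a^3 - 8*a^2 + 11*a + 20) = (a - 4)*(a - 1)^2*(a^2 - 4*a - 5) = (a - 4)*(a - 1)^2*(a + 1)*(a - 5)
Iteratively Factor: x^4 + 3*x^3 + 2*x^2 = (x + 2)*(x^3 + x^2) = x*(x + 2)*(x^2 + x) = x^2*(x + 2)*(x + 1)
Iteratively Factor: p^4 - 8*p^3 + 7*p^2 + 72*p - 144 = (p + 3)*(p^3 - 11*p^2 + 40*p - 48) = (p - 3)*(p + 3)*(p^2 - 8*p + 16) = (p - 4)*(p - 3)*(p + 3)*(p - 4)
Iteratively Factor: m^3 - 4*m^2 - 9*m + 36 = (m + 3)*(m^2 - 7*m + 12) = (m - 3)*(m + 3)*(m - 4)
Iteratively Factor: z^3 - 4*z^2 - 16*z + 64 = (z - 4)*(z^2 - 16) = (z - 4)^2*(z + 4)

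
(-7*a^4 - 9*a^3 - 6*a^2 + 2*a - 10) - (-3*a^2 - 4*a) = -7*a^4 - 9*a^3 - 3*a^2 + 6*a - 10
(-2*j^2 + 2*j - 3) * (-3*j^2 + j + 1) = 6*j^4 - 8*j^3 + 9*j^2 - j - 3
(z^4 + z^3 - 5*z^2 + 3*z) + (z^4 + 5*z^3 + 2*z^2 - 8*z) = 2*z^4 + 6*z^3 - 3*z^2 - 5*z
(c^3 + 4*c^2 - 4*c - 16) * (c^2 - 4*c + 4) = c^5 - 16*c^3 + 16*c^2 + 48*c - 64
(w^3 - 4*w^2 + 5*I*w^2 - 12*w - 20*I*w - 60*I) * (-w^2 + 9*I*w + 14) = -w^5 + 4*w^4 + 4*I*w^4 - 19*w^3 - 16*I*w^3 + 124*w^2 + 22*I*w^2 + 372*w - 280*I*w - 840*I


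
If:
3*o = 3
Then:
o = 1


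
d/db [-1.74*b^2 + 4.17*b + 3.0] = 4.17 - 3.48*b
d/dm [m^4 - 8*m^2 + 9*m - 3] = 4*m^3 - 16*m + 9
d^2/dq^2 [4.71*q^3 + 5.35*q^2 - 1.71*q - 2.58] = 28.26*q + 10.7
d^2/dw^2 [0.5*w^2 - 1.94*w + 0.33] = 1.00000000000000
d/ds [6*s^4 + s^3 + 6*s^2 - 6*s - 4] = 24*s^3 + 3*s^2 + 12*s - 6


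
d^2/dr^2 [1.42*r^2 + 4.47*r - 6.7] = 2.84000000000000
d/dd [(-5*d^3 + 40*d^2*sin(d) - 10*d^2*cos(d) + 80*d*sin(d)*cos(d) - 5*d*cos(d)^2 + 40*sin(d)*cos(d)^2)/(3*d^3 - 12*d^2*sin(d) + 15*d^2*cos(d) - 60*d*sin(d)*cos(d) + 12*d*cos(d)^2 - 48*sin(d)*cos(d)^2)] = 5*(-3*d^3*sin(d) + 4*d^3*cos(d) + 36*d^2*sin(d)^2 - 4*d^2*sin(d) + 20*d^2*cos(d)^2 - 3*d^2*cos(d) - 96*d*sin(d)^3 + 8*d*sin(2*d) + 16*d*cos(d)^3 - 96*sin(d)^2*cos(d) - 16*sin(d)*cos(d)^2)/(3*(d - 4*sin(d))^2*(d + 4*cos(d))^2)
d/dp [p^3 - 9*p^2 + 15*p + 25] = 3*p^2 - 18*p + 15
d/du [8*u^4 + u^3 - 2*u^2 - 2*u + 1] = 32*u^3 + 3*u^2 - 4*u - 2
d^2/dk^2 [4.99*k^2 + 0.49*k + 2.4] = 9.98000000000000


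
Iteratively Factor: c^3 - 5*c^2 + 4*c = (c - 1)*(c^2 - 4*c) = (c - 4)*(c - 1)*(c)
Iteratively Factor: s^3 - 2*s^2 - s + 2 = (s - 2)*(s^2 - 1) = (s - 2)*(s + 1)*(s - 1)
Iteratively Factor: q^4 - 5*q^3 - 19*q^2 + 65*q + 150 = (q + 2)*(q^3 - 7*q^2 - 5*q + 75) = (q - 5)*(q + 2)*(q^2 - 2*q - 15) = (q - 5)*(q + 2)*(q + 3)*(q - 5)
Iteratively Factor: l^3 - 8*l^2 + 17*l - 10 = (l - 1)*(l^2 - 7*l + 10) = (l - 2)*(l - 1)*(l - 5)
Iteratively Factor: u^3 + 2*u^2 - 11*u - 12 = (u - 3)*(u^2 + 5*u + 4) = (u - 3)*(u + 4)*(u + 1)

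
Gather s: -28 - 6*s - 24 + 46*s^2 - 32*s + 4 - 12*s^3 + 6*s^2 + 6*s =-12*s^3 + 52*s^2 - 32*s - 48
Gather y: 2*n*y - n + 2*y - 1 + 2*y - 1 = -n + y*(2*n + 4) - 2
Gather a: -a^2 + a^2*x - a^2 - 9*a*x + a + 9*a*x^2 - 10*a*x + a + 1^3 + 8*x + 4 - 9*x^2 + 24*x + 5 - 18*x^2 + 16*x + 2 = a^2*(x - 2) + a*(9*x^2 - 19*x + 2) - 27*x^2 + 48*x + 12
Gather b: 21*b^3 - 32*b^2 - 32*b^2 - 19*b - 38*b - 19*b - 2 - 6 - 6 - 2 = 21*b^3 - 64*b^2 - 76*b - 16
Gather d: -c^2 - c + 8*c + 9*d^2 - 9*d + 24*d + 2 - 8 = -c^2 + 7*c + 9*d^2 + 15*d - 6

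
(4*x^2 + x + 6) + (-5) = 4*x^2 + x + 1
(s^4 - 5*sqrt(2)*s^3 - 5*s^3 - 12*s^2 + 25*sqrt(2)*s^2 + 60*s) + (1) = s^4 - 5*sqrt(2)*s^3 - 5*s^3 - 12*s^2 + 25*sqrt(2)*s^2 + 60*s + 1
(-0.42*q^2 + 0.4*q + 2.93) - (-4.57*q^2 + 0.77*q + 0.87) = 4.15*q^2 - 0.37*q + 2.06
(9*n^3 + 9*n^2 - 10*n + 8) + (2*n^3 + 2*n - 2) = 11*n^3 + 9*n^2 - 8*n + 6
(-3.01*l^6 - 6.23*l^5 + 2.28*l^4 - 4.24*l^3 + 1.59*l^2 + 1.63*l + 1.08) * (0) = 0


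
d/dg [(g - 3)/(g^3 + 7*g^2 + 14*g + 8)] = (g^3 + 7*g^2 + 14*g - (g - 3)*(3*g^2 + 14*g + 14) + 8)/(g^3 + 7*g^2 + 14*g + 8)^2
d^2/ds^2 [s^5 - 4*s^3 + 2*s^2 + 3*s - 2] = 20*s^3 - 24*s + 4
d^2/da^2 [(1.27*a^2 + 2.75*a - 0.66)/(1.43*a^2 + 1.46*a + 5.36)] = (5.943938*a^3 - 66.50358*a^2 - 134.736888*a + 37.236208)/(2.924207*a^6 + 8.956662*a^5 + 42.026556*a^4 + 70.255784*a^3 + 157.526112*a^2 + 125.835648*a + 153.990656)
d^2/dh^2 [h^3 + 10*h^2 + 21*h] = 6*h + 20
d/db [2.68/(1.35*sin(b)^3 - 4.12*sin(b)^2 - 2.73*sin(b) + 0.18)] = (-10.854*sin(b)^2 + 22.0832*sin(b) + 7.3164)*cos(b)/(1.35*sin(b)^3 - 4.12*sin(b)^2 - 2.73*sin(b) + 0.18)^2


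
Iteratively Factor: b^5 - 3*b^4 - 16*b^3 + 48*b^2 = (b + 4)*(b^4 - 7*b^3 + 12*b^2) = (b - 4)*(b + 4)*(b^3 - 3*b^2) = b*(b - 4)*(b + 4)*(b^2 - 3*b) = b*(b - 4)*(b - 3)*(b + 4)*(b)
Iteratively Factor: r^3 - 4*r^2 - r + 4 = (r - 4)*(r^2 - 1) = (r - 4)*(r - 1)*(r + 1)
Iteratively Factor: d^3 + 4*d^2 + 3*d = (d)*(d^2 + 4*d + 3) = d*(d + 1)*(d + 3)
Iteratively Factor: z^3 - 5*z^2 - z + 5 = (z + 1)*(z^2 - 6*z + 5) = (z - 5)*(z + 1)*(z - 1)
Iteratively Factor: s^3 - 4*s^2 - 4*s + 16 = (s + 2)*(s^2 - 6*s + 8) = (s - 2)*(s + 2)*(s - 4)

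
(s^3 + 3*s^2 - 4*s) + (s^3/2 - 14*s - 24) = 3*s^3/2 + 3*s^2 - 18*s - 24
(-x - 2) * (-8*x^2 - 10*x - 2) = 8*x^3 + 26*x^2 + 22*x + 4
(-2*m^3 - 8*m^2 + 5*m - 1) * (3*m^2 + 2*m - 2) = -6*m^5 - 28*m^4 + 3*m^3 + 23*m^2 - 12*m + 2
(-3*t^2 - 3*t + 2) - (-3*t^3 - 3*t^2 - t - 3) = 3*t^3 - 2*t + 5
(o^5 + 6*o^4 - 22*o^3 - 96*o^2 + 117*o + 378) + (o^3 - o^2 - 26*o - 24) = o^5 + 6*o^4 - 21*o^3 - 97*o^2 + 91*o + 354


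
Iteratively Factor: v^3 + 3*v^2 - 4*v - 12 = (v + 2)*(v^2 + v - 6) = (v - 2)*(v + 2)*(v + 3)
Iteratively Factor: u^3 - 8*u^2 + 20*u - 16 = (u - 2)*(u^2 - 6*u + 8) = (u - 2)^2*(u - 4)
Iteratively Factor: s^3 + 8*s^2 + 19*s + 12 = (s + 3)*(s^2 + 5*s + 4) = (s + 1)*(s + 3)*(s + 4)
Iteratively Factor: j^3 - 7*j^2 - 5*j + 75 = (j - 5)*(j^2 - 2*j - 15) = (j - 5)*(j + 3)*(j - 5)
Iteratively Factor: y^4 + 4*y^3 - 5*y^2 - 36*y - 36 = (y + 2)*(y^3 + 2*y^2 - 9*y - 18) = (y - 3)*(y + 2)*(y^2 + 5*y + 6) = (y - 3)*(y + 2)^2*(y + 3)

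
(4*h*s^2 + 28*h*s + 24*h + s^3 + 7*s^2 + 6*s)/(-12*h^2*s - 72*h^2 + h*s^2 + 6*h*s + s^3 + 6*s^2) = (s + 1)/(-3*h + s)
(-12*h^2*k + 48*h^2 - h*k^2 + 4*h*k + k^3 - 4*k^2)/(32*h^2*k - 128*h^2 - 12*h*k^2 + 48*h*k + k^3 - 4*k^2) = (-3*h - k)/(8*h - k)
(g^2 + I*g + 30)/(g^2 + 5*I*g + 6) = (g - 5*I)/(g - I)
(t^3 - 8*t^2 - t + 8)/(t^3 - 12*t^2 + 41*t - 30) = (t^2 - 7*t - 8)/(t^2 - 11*t + 30)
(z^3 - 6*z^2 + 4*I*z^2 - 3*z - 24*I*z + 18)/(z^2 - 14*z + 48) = (z^2 + 4*I*z - 3)/(z - 8)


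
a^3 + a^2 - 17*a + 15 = (a - 3)*(a - 1)*(a + 5)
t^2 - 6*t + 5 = (t - 5)*(t - 1)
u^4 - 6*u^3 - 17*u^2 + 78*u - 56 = (u - 7)*(u - 2)*(u - 1)*(u + 4)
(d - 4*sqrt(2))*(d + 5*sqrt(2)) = d^2 + sqrt(2)*d - 40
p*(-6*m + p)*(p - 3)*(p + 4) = -6*m*p^3 - 6*m*p^2 + 72*m*p + p^4 + p^3 - 12*p^2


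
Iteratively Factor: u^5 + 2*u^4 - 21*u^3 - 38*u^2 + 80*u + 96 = (u - 2)*(u^4 + 4*u^3 - 13*u^2 - 64*u - 48) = (u - 4)*(u - 2)*(u^3 + 8*u^2 + 19*u + 12) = (u - 4)*(u - 2)*(u + 4)*(u^2 + 4*u + 3) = (u - 4)*(u - 2)*(u + 1)*(u + 4)*(u + 3)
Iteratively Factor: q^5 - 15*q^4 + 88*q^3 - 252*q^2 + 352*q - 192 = (q - 2)*(q^4 - 13*q^3 + 62*q^2 - 128*q + 96) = (q - 2)^2*(q^3 - 11*q^2 + 40*q - 48) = (q - 4)*(q - 2)^2*(q^2 - 7*q + 12) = (q - 4)*(q - 3)*(q - 2)^2*(q - 4)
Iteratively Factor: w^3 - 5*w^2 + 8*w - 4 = (w - 2)*(w^2 - 3*w + 2) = (w - 2)*(w - 1)*(w - 2)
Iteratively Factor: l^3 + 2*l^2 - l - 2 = (l + 2)*(l^2 - 1) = (l - 1)*(l + 2)*(l + 1)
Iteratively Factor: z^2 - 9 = (z + 3)*(z - 3)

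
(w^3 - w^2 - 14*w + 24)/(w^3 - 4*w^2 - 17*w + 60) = (w - 2)/(w - 5)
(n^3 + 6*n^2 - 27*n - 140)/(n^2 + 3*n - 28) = (n^2 - n - 20)/(n - 4)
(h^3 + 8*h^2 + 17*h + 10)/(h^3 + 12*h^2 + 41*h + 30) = (h + 2)/(h + 6)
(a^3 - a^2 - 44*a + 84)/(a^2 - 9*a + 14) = (a^2 + a - 42)/(a - 7)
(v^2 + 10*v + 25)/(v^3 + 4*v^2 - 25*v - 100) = (v + 5)/(v^2 - v - 20)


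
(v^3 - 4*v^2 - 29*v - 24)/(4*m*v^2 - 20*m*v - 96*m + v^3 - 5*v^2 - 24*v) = (v + 1)/(4*m + v)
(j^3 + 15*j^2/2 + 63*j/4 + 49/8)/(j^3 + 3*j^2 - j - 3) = (8*j^3 + 60*j^2 + 126*j + 49)/(8*(j^3 + 3*j^2 - j - 3))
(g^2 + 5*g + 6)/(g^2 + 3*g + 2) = (g + 3)/(g + 1)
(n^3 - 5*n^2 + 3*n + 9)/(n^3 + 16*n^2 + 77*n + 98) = (n^3 - 5*n^2 + 3*n + 9)/(n^3 + 16*n^2 + 77*n + 98)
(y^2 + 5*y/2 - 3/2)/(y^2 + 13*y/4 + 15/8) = 4*(2*y^2 + 5*y - 3)/(8*y^2 + 26*y + 15)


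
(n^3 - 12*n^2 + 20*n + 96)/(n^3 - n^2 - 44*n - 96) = (n^2 - 4*n - 12)/(n^2 + 7*n + 12)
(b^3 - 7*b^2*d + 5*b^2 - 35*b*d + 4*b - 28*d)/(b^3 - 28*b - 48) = (b^2 - 7*b*d + b - 7*d)/(b^2 - 4*b - 12)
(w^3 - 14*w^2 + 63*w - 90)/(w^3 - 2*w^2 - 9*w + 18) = (w^2 - 11*w + 30)/(w^2 + w - 6)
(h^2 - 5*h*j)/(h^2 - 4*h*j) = (h - 5*j)/(h - 4*j)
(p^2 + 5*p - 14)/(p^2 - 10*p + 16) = (p + 7)/(p - 8)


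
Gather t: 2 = 2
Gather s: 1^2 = 1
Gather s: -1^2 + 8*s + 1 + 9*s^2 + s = 9*s^2 + 9*s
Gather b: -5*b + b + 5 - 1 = 4 - 4*b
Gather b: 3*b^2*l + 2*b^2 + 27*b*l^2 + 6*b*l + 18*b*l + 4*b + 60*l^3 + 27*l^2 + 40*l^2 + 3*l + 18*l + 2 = b^2*(3*l + 2) + b*(27*l^2 + 24*l + 4) + 60*l^3 + 67*l^2 + 21*l + 2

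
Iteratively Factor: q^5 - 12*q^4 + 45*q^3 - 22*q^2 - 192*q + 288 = (q - 4)*(q^4 - 8*q^3 + 13*q^2 + 30*q - 72) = (q - 4)*(q - 3)*(q^3 - 5*q^2 - 2*q + 24) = (q - 4)*(q - 3)*(q + 2)*(q^2 - 7*q + 12) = (q - 4)*(q - 3)^2*(q + 2)*(q - 4)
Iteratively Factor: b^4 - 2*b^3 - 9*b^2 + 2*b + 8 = (b - 1)*(b^3 - b^2 - 10*b - 8) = (b - 1)*(b + 1)*(b^2 - 2*b - 8) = (b - 4)*(b - 1)*(b + 1)*(b + 2)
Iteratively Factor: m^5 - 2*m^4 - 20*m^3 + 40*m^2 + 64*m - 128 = (m + 4)*(m^4 - 6*m^3 + 4*m^2 + 24*m - 32) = (m + 2)*(m + 4)*(m^3 - 8*m^2 + 20*m - 16) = (m - 4)*(m + 2)*(m + 4)*(m^2 - 4*m + 4) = (m - 4)*(m - 2)*(m + 2)*(m + 4)*(m - 2)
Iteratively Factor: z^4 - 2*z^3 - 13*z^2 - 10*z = (z + 2)*(z^3 - 4*z^2 - 5*z) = (z - 5)*(z + 2)*(z^2 + z) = (z - 5)*(z + 1)*(z + 2)*(z)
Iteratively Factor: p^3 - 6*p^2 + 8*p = (p - 4)*(p^2 - 2*p) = (p - 4)*(p - 2)*(p)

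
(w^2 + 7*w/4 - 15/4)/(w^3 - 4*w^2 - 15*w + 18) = (w - 5/4)/(w^2 - 7*w + 6)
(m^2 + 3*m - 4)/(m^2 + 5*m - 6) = (m + 4)/(m + 6)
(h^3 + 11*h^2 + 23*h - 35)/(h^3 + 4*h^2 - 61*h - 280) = (h - 1)/(h - 8)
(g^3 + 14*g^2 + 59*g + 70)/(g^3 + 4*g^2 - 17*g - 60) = (g^2 + 9*g + 14)/(g^2 - g - 12)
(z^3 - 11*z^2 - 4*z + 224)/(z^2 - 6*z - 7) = (z^2 - 4*z - 32)/(z + 1)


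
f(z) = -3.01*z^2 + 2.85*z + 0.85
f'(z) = 2.85 - 6.02*z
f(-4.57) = -75.04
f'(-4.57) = 30.36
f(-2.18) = -19.67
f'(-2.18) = 15.97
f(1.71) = -3.08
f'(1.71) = -7.44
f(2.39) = -9.53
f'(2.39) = -11.54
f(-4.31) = -67.35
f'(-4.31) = 28.80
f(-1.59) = -11.29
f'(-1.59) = 12.42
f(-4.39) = -69.67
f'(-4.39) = 29.28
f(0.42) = 1.52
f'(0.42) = 0.32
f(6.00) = -90.41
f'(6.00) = -33.27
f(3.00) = -17.69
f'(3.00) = -15.21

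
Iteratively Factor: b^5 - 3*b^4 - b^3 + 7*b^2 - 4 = (b - 2)*(b^4 - b^3 - 3*b^2 + b + 2) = (b - 2)*(b - 1)*(b^3 - 3*b - 2) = (b - 2)^2*(b - 1)*(b^2 + 2*b + 1) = (b - 2)^2*(b - 1)*(b + 1)*(b + 1)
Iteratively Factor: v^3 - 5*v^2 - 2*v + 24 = (v + 2)*(v^2 - 7*v + 12) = (v - 4)*(v + 2)*(v - 3)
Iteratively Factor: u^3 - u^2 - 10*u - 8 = (u - 4)*(u^2 + 3*u + 2) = (u - 4)*(u + 2)*(u + 1)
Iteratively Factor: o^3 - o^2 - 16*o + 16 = (o - 4)*(o^2 + 3*o - 4) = (o - 4)*(o - 1)*(o + 4)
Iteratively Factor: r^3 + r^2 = (r + 1)*(r^2) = r*(r + 1)*(r)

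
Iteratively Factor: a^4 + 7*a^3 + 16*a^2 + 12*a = (a)*(a^3 + 7*a^2 + 16*a + 12) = a*(a + 2)*(a^2 + 5*a + 6) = a*(a + 2)^2*(a + 3)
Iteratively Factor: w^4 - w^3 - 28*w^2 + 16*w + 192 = (w - 4)*(w^3 + 3*w^2 - 16*w - 48) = (w - 4)*(w + 4)*(w^2 - w - 12) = (w - 4)^2*(w + 4)*(w + 3)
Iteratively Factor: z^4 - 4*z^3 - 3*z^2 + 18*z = (z - 3)*(z^3 - z^2 - 6*z) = (z - 3)^2*(z^2 + 2*z) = z*(z - 3)^2*(z + 2)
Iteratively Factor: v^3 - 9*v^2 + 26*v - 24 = (v - 3)*(v^2 - 6*v + 8) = (v - 4)*(v - 3)*(v - 2)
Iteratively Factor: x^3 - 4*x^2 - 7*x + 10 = (x - 5)*(x^2 + x - 2) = (x - 5)*(x + 2)*(x - 1)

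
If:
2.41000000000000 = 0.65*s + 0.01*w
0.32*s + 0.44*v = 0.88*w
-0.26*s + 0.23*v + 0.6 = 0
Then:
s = 3.68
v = 1.55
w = 2.11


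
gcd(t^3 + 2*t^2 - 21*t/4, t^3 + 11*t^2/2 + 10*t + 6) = 1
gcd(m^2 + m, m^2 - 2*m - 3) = m + 1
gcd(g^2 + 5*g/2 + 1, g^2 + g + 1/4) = g + 1/2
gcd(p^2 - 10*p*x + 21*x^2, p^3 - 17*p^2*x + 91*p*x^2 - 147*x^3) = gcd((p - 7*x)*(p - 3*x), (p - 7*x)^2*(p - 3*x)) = p^2 - 10*p*x + 21*x^2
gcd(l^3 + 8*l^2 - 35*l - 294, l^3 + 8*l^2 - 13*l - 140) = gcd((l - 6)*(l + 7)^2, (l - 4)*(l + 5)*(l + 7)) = l + 7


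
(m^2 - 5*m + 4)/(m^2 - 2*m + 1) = (m - 4)/(m - 1)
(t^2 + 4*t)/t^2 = (t + 4)/t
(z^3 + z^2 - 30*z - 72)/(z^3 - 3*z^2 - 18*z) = (z + 4)/z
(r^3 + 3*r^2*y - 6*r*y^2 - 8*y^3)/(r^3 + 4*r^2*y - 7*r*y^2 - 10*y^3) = (r + 4*y)/(r + 5*y)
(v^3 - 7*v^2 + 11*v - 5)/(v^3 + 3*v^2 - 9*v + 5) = (v - 5)/(v + 5)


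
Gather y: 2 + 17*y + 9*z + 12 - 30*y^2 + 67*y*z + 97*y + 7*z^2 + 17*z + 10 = -30*y^2 + y*(67*z + 114) + 7*z^2 + 26*z + 24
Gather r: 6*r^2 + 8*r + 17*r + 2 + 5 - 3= 6*r^2 + 25*r + 4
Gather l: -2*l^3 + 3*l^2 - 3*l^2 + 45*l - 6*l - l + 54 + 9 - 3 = -2*l^3 + 38*l + 60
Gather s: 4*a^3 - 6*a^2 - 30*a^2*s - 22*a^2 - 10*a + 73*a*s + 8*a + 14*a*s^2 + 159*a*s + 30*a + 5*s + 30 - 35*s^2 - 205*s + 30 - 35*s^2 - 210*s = 4*a^3 - 28*a^2 + 28*a + s^2*(14*a - 70) + s*(-30*a^2 + 232*a - 410) + 60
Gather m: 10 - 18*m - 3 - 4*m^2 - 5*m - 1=-4*m^2 - 23*m + 6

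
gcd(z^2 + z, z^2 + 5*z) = z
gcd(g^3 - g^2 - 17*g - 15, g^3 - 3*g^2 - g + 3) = g + 1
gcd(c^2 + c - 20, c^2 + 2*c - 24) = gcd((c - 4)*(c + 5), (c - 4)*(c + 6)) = c - 4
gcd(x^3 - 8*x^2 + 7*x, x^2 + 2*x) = x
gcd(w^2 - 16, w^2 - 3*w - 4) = w - 4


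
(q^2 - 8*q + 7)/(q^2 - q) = (q - 7)/q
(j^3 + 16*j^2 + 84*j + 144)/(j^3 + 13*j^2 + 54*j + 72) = (j + 6)/(j + 3)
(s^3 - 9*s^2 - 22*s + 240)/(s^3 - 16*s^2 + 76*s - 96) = (s + 5)/(s - 2)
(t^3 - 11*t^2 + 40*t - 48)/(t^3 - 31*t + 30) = (t^3 - 11*t^2 + 40*t - 48)/(t^3 - 31*t + 30)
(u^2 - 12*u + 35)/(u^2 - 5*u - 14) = (u - 5)/(u + 2)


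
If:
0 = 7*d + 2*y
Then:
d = -2*y/7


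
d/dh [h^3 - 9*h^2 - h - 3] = 3*h^2 - 18*h - 1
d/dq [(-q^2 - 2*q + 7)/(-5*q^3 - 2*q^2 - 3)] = (-q*(15*q + 4)*(q^2 + 2*q - 7) + 2*(q + 1)*(5*q^3 + 2*q^2 + 3))/(5*q^3 + 2*q^2 + 3)^2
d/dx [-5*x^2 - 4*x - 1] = -10*x - 4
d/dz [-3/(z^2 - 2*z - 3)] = 6*(z - 1)/(-z^2 + 2*z + 3)^2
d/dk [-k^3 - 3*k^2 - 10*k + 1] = -3*k^2 - 6*k - 10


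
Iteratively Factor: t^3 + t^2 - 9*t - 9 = (t - 3)*(t^2 + 4*t + 3) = (t - 3)*(t + 3)*(t + 1)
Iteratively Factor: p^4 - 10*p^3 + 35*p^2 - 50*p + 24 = (p - 2)*(p^3 - 8*p^2 + 19*p - 12) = (p - 3)*(p - 2)*(p^2 - 5*p + 4) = (p - 3)*(p - 2)*(p - 1)*(p - 4)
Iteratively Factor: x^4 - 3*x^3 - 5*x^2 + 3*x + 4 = (x + 1)*(x^3 - 4*x^2 - x + 4) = (x - 4)*(x + 1)*(x^2 - 1) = (x - 4)*(x + 1)^2*(x - 1)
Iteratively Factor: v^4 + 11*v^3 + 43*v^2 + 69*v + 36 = (v + 3)*(v^3 + 8*v^2 + 19*v + 12) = (v + 3)^2*(v^2 + 5*v + 4) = (v + 3)^2*(v + 4)*(v + 1)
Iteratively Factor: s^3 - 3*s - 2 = (s - 2)*(s^2 + 2*s + 1) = (s - 2)*(s + 1)*(s + 1)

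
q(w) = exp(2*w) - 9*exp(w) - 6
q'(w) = 2*exp(2*w) - 9*exp(w)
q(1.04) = -23.46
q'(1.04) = -9.45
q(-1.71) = -7.60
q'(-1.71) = -1.56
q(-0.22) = -12.58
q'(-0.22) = -5.93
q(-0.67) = -10.34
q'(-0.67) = -4.08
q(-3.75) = -6.21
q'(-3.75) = -0.21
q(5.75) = 95882.06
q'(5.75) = 194603.83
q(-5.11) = -6.05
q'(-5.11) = -0.05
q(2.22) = -4.09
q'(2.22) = 86.68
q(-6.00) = -6.02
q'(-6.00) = -0.02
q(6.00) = 159117.93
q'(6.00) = 321878.72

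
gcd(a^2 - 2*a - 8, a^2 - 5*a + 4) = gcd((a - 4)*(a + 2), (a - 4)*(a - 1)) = a - 4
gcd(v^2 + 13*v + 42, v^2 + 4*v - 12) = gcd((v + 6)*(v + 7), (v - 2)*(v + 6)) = v + 6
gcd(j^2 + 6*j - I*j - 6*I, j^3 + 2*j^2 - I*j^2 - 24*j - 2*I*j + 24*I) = j^2 + j*(6 - I) - 6*I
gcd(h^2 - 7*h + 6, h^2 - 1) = h - 1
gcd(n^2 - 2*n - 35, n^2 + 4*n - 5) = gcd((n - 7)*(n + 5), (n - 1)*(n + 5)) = n + 5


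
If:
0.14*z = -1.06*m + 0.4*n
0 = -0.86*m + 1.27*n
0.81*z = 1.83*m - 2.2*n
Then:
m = 0.00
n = 0.00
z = 0.00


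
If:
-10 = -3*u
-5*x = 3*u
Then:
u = 10/3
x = -2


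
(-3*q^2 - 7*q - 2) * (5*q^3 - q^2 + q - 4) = -15*q^5 - 32*q^4 - 6*q^3 + 7*q^2 + 26*q + 8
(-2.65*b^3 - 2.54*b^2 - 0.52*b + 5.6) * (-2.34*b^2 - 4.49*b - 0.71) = 6.201*b^5 + 17.8421*b^4 + 14.5029*b^3 - 8.9658*b^2 - 24.7748*b - 3.976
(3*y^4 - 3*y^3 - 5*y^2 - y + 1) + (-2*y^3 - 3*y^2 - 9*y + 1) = 3*y^4 - 5*y^3 - 8*y^2 - 10*y + 2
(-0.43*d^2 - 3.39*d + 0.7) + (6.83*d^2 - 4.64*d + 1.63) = 6.4*d^2 - 8.03*d + 2.33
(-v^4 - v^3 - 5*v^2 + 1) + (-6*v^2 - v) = -v^4 - v^3 - 11*v^2 - v + 1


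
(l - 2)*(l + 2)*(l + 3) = l^3 + 3*l^2 - 4*l - 12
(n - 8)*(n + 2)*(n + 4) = n^3 - 2*n^2 - 40*n - 64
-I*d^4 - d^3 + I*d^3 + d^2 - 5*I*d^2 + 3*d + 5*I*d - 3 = (d - 1)*(d - 3*I)*(d + I)*(-I*d + 1)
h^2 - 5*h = h*(h - 5)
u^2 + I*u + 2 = (u - I)*(u + 2*I)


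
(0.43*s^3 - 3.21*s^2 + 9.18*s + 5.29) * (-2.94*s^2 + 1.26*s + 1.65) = -1.2642*s^5 + 9.9792*s^4 - 30.3243*s^3 - 9.2823*s^2 + 21.8124*s + 8.7285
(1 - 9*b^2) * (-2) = 18*b^2 - 2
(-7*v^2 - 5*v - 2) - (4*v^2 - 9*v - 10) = -11*v^2 + 4*v + 8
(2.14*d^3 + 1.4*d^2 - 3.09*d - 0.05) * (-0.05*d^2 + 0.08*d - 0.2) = -0.107*d^5 + 0.1012*d^4 - 0.1615*d^3 - 0.5247*d^2 + 0.614*d + 0.01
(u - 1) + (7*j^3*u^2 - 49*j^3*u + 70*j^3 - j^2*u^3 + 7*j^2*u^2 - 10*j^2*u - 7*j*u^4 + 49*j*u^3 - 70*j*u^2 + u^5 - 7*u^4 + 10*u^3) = 7*j^3*u^2 - 49*j^3*u + 70*j^3 - j^2*u^3 + 7*j^2*u^2 - 10*j^2*u - 7*j*u^4 + 49*j*u^3 - 70*j*u^2 + u^5 - 7*u^4 + 10*u^3 + u - 1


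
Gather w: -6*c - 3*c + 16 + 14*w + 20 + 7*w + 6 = -9*c + 21*w + 42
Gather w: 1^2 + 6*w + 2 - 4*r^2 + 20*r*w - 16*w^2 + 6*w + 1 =-4*r^2 - 16*w^2 + w*(20*r + 12) + 4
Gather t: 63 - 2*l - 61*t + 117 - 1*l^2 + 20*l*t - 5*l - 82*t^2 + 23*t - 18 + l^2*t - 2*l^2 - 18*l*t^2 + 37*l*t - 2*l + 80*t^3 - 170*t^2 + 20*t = -3*l^2 - 9*l + 80*t^3 + t^2*(-18*l - 252) + t*(l^2 + 57*l - 18) + 162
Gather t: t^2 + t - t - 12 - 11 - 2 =t^2 - 25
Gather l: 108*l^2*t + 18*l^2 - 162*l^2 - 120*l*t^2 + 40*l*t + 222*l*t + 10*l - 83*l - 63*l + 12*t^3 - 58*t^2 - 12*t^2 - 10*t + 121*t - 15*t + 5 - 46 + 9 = l^2*(108*t - 144) + l*(-120*t^2 + 262*t - 136) + 12*t^3 - 70*t^2 + 96*t - 32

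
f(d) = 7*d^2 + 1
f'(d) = 14*d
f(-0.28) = 1.55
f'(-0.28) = -3.92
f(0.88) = 6.42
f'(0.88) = 12.32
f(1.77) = 22.93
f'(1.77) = 24.78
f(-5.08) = 181.64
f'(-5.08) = -71.12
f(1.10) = 9.47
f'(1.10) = 15.40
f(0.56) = 3.20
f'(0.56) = 7.84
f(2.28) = 37.39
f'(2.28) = 31.92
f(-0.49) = 2.68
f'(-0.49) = -6.86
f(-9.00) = 568.00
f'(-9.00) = -126.00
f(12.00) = 1009.00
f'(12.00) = 168.00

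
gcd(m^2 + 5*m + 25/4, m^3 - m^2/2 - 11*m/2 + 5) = m + 5/2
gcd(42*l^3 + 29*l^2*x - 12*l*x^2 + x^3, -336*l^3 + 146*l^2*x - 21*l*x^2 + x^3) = 42*l^2 - 13*l*x + x^2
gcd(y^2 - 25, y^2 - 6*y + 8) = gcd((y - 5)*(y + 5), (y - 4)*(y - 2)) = 1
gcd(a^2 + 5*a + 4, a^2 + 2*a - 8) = a + 4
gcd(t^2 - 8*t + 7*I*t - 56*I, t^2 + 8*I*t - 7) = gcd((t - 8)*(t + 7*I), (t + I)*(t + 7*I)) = t + 7*I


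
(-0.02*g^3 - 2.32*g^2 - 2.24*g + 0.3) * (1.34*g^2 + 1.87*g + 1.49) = -0.0268*g^5 - 3.1462*g^4 - 7.3698*g^3 - 7.2436*g^2 - 2.7766*g + 0.447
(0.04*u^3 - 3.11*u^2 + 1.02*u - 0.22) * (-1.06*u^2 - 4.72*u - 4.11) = -0.0424*u^5 + 3.1078*u^4 + 13.4336*u^3 + 8.2009*u^2 - 3.1538*u + 0.9042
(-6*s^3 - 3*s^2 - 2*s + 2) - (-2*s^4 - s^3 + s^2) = 2*s^4 - 5*s^3 - 4*s^2 - 2*s + 2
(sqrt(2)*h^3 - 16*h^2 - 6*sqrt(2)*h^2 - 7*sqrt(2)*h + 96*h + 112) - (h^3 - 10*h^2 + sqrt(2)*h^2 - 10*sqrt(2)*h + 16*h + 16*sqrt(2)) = -h^3 + sqrt(2)*h^3 - 7*sqrt(2)*h^2 - 6*h^2 + 3*sqrt(2)*h + 80*h - 16*sqrt(2) + 112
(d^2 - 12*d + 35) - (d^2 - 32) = 67 - 12*d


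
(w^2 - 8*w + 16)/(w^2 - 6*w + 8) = (w - 4)/(w - 2)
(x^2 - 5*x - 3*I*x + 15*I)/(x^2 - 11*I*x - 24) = (x - 5)/(x - 8*I)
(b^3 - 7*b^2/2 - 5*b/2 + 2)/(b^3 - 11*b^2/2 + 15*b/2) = (2*b^3 - 7*b^2 - 5*b + 4)/(b*(2*b^2 - 11*b + 15))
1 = 1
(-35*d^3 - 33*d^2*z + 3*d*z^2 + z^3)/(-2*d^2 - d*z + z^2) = (-35*d^2 + 2*d*z + z^2)/(-2*d + z)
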